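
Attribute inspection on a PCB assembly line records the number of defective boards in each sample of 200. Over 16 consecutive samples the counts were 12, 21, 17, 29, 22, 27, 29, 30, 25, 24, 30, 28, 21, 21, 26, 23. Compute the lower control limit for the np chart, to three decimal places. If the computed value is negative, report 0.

p̄ = Σdᵢ / (k·n) = 385 / (16 × 200) = 0.12031
LCL = np̄ − 3·√(np̄(1−p̄)) = 24.0625 − 3 × 4.6008 = 10.2601

10.260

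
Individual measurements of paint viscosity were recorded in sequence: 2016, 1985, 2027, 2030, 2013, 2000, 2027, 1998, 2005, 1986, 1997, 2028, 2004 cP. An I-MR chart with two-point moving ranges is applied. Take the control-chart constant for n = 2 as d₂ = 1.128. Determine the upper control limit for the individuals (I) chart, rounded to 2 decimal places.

2065.22

X̄ = (2016 + 1985 + 2027 + 2030 + 2013 + 2000 + 2027 + 1998 + 2005 + 1986 + 1997 + 2028 + 2004) / 13 = 2008.9231
Moving ranges: 31, 42, 3, 17, 13, 27, 29, 7, 19, 11, 31, 24; M̄R̄ = 254.0000 / 12 = 21.1667
UCL = X̄ + 3·M̄R̄/d₂ = 2008.9231 + 3 × 21.1667 / 1.128 = 2065.2174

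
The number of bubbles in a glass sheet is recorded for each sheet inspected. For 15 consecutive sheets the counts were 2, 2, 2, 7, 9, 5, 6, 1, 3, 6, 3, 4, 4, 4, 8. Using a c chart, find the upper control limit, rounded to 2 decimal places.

c̄ = (2 + 2 + 2 + 7 + 9 + 5 + 6 + 1 + 3 + 6 + 3 + 4 + 4 + 4 + 8) / 15 = 66 / 15 = 4.4000
UCL = c̄ + 3√c̄ = 4.4000 + 3 × √4.4000 = 4.4000 + 3 × 2.0976 = 10.6929

10.69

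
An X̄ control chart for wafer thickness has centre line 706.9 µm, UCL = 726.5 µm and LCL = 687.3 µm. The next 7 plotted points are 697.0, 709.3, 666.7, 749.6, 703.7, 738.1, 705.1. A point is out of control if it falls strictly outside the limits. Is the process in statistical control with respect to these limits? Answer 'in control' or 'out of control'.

Compare each point to [687.3, 726.5]: sample 3 = 666.7 < LCL; sample 4 = 749.6 > UCL; sample 6 = 738.1 > UCL.

out of control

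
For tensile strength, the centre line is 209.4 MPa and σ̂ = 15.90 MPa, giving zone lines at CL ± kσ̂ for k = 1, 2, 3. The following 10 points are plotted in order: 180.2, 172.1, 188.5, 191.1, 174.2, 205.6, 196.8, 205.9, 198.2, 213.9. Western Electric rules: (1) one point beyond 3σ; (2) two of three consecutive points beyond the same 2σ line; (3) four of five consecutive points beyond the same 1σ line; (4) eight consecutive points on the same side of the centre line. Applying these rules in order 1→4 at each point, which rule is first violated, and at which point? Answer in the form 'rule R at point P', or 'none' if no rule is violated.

Zone of each point (C = within 1σ̂, B = 1σ̂–2σ̂, A = 2σ̂–3σ̂, * = beyond 3σ̂; sign = side of CL): 1:-B, 2:-A, 3:-B, 4:-B, 5:-A, 6:-C, 7:-C, 8:-C, 9:-C, 10:+C
Rule 3 (four of five consecutive points beyond the same 1σ limit) is satisfied at point 4.

rule 3 at point 4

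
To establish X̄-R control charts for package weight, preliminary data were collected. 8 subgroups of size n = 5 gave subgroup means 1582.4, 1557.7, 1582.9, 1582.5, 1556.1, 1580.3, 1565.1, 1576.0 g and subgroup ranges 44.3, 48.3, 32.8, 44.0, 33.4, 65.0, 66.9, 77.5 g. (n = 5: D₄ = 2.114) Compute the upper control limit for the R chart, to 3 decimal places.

108.924

R̄ = (44.3 + 48.3 + 32.8 + 44.0 + 33.4 + 65.0 + 66.9 + 77.5) / 8 = 412.2000 / 8 = 51.5250
UCL_R = D₄·R̄ = 2.114 × 51.5250 = 108.9238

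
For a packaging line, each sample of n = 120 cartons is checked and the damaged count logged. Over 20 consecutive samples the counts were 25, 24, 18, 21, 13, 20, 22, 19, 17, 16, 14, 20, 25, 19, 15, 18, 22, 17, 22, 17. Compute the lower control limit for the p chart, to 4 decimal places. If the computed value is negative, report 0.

0.0596

p̄ = Σdᵢ / (k·n) = 384 / (20 × 120) = 0.16000
LCL = p̄ − 3·√(p̄(1−p̄)/n) = 0.16000 − 3 × 0.03347 = 0.05960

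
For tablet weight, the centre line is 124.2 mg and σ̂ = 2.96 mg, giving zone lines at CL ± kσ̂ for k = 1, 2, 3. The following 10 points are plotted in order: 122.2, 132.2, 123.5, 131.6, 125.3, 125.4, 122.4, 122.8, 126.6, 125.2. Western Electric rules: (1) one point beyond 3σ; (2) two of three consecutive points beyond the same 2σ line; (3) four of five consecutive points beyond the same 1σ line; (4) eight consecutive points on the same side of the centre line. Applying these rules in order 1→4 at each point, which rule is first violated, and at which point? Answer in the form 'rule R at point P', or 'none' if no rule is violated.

rule 2 at point 4

Zone of each point (C = within 1σ̂, B = 1σ̂–2σ̂, A = 2σ̂–3σ̂, * = beyond 3σ̂; sign = side of CL): 1:-C, 2:+A, 3:-C, 4:+A, 5:+C, 6:+C, 7:-C, 8:-C, 9:+C, 10:+C
Rule 2 (two of three consecutive points beyond the same 2σ limit) is satisfied at point 4.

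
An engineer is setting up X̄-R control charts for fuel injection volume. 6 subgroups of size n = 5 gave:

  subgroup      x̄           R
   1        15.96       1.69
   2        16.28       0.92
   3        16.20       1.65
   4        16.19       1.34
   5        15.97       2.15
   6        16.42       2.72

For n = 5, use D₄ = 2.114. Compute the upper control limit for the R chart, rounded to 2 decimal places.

R̄ = (1.69 + 0.92 + 1.65 + 1.34 + 2.15 + 2.72) / 6 = 10.4700 / 6 = 1.7450
UCL_R = D₄·R̄ = 2.114 × 1.7450 = 3.6889

3.69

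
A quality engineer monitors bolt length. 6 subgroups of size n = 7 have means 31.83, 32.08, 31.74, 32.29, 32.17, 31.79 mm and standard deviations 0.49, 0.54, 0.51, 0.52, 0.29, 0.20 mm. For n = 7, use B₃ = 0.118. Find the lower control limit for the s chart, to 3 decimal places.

s̄ = (0.49 + 0.54 + 0.51 + 0.52 + 0.29 + 0.20) / 6 = 0.4250
LCL_s = B₃·s̄ = 0.118 × 0.4250 = 0.0501

0.050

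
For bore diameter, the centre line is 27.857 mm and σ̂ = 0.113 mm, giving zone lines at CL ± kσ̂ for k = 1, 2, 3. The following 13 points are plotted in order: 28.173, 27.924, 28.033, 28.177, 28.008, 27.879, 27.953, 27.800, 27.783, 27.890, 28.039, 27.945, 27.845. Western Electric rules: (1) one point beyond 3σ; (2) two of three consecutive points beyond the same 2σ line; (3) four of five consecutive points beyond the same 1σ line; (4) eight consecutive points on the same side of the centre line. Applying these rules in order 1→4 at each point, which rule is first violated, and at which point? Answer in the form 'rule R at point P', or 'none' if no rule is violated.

Zone of each point (C = within 1σ̂, B = 1σ̂–2σ̂, A = 2σ̂–3σ̂, * = beyond 3σ̂; sign = side of CL): 1:+A, 2:+C, 3:+B, 4:+A, 5:+B, 6:+C, 7:+C, 8:-C, 9:-C, 10:+C, 11:+B, 12:+C, 13:-C
Rule 3 (four of five consecutive points beyond the same 1σ limit) is satisfied at point 5.

rule 3 at point 5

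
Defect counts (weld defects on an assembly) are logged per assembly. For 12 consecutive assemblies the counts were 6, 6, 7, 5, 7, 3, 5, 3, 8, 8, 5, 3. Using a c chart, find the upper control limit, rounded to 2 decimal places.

c̄ = (6 + 6 + 7 + 5 + 7 + 3 + 5 + 3 + 8 + 8 + 5 + 3) / 12 = 66 / 12 = 5.5000
UCL = c̄ + 3√c̄ = 5.5000 + 3 × √5.5000 = 5.5000 + 3 × 2.3452 = 12.5356

12.54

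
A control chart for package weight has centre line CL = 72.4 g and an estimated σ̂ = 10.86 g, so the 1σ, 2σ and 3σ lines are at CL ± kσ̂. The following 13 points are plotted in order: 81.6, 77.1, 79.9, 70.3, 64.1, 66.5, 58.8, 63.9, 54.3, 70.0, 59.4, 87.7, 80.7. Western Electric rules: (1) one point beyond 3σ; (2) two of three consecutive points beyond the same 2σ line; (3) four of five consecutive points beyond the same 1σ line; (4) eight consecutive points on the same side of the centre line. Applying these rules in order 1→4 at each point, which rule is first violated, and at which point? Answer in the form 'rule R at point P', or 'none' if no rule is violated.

Zone of each point (C = within 1σ̂, B = 1σ̂–2σ̂, A = 2σ̂–3σ̂, * = beyond 3σ̂; sign = side of CL): 1:+C, 2:+C, 3:+C, 4:-C, 5:-C, 6:-C, 7:-B, 8:-C, 9:-B, 10:-C, 11:-B, 12:+B, 13:+C
Rule 4 (eight consecutive points on the same side of the centre line) is satisfied at point 11.

rule 4 at point 11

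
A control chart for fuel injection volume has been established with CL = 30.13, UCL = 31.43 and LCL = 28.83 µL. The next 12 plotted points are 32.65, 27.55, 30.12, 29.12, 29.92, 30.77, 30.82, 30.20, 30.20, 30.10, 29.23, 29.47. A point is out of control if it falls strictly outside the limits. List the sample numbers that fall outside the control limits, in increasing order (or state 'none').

1, 2

Compare each point to [28.83, 31.43]: sample 1 = 32.65 > UCL; sample 2 = 27.55 < LCL.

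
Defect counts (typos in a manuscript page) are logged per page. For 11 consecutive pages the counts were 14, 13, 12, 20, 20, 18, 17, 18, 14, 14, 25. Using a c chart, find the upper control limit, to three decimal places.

29.121

c̄ = (14 + 13 + 12 + 20 + 20 + 18 + 17 + 18 + 14 + 14 + 25) / 11 = 185 / 11 = 16.8182
UCL = c̄ + 3√c̄ = 16.8182 + 3 × √16.8182 = 16.8182 + 3 × 4.1010 = 29.1212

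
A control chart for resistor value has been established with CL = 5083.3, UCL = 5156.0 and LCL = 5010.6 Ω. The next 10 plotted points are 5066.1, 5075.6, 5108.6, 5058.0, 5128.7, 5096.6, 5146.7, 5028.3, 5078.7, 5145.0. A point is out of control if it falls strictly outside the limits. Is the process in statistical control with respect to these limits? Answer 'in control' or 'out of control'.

All 10 points lie within [5010.6, 5156.0].

in control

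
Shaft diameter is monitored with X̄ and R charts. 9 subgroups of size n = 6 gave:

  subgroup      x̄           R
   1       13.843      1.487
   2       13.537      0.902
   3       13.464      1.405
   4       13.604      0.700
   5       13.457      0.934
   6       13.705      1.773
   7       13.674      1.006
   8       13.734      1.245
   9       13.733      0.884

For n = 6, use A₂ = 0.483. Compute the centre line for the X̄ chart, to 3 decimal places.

13.639

X̄̄ = (13.843 + 13.537 + 13.464 + 13.604 + 13.457 + 13.705 + 13.674 + 13.734 + 13.733) / 9 = 122.7510 / 9 = 13.6390
CL = X̄̄ = 13.6390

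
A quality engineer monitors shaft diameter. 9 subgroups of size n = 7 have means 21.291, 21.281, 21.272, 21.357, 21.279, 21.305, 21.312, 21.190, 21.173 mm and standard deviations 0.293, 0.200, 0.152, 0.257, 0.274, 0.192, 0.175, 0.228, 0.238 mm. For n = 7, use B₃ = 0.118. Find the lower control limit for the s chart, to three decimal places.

s̄ = (0.293 + 0.200 + 0.152 + 0.257 + 0.274 + 0.192 + 0.175 + 0.228 + 0.238) / 9 = 0.2232
LCL_s = B₃·s̄ = 0.118 × 0.2232 = 0.0263

0.026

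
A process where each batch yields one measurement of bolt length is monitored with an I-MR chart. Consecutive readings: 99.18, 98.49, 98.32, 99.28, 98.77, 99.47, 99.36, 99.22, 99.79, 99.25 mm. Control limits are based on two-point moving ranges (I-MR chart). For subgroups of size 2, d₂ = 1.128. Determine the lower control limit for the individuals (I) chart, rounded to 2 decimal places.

X̄ = (99.18 + 98.49 + 98.32 + 99.28 + 98.77 + 99.47 + 99.36 + 99.22 + 99.79 + 99.25) / 10 = 99.1130
Moving ranges: 0.69, 0.17, 0.96, 0.51, 0.70, 0.11, 0.14, 0.57, 0.54; M̄R̄ = 4.3900 / 9 = 0.4878
LCL = X̄ − 3·M̄R̄/d₂ = 99.1130 − 3 × 0.4878 / 1.128 = 97.8157

97.82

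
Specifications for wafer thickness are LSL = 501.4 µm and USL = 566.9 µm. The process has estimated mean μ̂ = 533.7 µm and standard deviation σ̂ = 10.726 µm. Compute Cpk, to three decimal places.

1.004

Cpu = (USL − μ̂) / (3σ̂) = (566.9 − 533.7) / (3 × 10.726) = 1.0318; Cpl = (μ̂ − LSL) / (3σ̂) = (533.7 − 501.4) / (3 × 10.726) = 1.0038; Cpk = min(Cpu, Cpl) = 1.0038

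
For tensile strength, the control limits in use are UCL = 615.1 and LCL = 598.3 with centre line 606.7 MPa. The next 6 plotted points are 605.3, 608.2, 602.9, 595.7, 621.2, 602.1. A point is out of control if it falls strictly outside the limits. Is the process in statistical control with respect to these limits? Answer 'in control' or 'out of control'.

out of control

Compare each point to [598.3, 615.1]: sample 4 = 595.7 < LCL; sample 5 = 621.2 > UCL.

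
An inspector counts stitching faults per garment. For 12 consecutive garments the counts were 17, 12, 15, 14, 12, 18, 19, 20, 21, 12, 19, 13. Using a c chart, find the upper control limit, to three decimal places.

c̄ = (17 + 12 + 15 + 14 + 12 + 18 + 19 + 20 + 21 + 12 + 19 + 13) / 12 = 192 / 12 = 16.0000
UCL = c̄ + 3√c̄ = 16.0000 + 3 × √16.0000 = 16.0000 + 3 × 4.0000 = 28.0000

28.000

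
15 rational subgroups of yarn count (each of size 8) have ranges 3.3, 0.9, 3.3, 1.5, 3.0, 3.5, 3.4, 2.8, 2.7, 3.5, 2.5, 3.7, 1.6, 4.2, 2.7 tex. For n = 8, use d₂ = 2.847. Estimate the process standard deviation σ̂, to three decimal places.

0.998

R̄ = (3.3 + 0.9 + 3.3 + 1.5 + 3.0 + 3.5 + 3.4 + 2.8 + 2.7 + 3.5 + 2.5 + 3.7 + 1.6 + 4.2 + 2.7) / 15 = 2.8400
σ̂ = R̄ / d₂ = 2.8400 / 2.847 = 0.9975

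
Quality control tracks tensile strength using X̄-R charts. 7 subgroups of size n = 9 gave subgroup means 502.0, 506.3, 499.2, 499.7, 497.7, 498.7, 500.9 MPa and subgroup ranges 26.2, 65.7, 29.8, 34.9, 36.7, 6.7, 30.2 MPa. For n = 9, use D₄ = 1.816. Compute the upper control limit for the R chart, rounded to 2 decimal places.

59.72

R̄ = (26.2 + 65.7 + 29.8 + 34.9 + 36.7 + 6.7 + 30.2) / 7 = 230.2000 / 7 = 32.8857
UCL_R = D₄·R̄ = 1.816 × 32.8857 = 59.7205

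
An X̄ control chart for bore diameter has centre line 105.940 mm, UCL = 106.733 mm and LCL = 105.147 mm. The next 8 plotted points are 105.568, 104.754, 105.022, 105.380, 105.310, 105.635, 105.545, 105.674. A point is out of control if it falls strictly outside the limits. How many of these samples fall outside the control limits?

Compare each point to [105.147, 106.733]: sample 2 = 104.754 < LCL; sample 3 = 105.022 < LCL.

2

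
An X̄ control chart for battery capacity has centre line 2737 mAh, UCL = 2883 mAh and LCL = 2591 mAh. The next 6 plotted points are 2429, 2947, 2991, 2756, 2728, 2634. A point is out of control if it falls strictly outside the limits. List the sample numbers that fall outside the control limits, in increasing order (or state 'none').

1, 2, 3

Compare each point to [2591, 2883]: sample 1 = 2429 < LCL; sample 2 = 2947 > UCL; sample 3 = 2991 > UCL.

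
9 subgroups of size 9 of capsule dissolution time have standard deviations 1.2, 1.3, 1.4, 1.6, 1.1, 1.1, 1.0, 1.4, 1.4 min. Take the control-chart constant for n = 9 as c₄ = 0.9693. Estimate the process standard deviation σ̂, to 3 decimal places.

1.318

s̄ = (1.2 + 1.3 + 1.4 + 1.6 + 1.1 + 1.1 + 1.0 + 1.4 + 1.4) / 9 = 1.2778
σ̂ = s̄ / c₄ = 1.2778 / 0.9693 = 1.3182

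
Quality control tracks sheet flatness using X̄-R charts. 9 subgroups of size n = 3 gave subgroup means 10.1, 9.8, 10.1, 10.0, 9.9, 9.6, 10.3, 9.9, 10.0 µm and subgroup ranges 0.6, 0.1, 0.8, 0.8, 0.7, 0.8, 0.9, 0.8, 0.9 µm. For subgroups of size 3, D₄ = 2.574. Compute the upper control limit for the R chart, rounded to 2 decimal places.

R̄ = (0.6 + 0.1 + 0.8 + 0.8 + 0.7 + 0.8 + 0.9 + 0.8 + 0.9) / 9 = 6.4000 / 9 = 0.7111
UCL_R = D₄·R̄ = 2.574 × 0.7111 = 1.8304

1.83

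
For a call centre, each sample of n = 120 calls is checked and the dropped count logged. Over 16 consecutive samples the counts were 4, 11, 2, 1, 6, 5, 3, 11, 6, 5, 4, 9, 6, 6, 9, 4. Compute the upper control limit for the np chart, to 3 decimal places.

12.769

p̄ = Σdᵢ / (k·n) = 92 / (16 × 120) = 0.04792
UCL = np̄ + 3·√(np̄(1−p̄)) = 5.7500 + 3 × √(5.7500×0.95208) = 5.7500 + 3 × 2.3398 = 12.7693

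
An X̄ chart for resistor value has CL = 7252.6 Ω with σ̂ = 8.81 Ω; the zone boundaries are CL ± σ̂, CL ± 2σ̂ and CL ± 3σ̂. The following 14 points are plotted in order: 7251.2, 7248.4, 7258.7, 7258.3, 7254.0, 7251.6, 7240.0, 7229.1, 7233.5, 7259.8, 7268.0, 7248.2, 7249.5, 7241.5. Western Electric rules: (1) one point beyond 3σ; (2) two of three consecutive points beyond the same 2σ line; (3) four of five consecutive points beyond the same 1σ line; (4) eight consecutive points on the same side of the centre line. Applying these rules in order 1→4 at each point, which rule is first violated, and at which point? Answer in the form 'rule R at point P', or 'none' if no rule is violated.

rule 2 at point 9

Zone of each point (C = within 1σ̂, B = 1σ̂–2σ̂, A = 2σ̂–3σ̂, * = beyond 3σ̂; sign = side of CL): 1:-C, 2:-C, 3:+C, 4:+C, 5:+C, 6:-C, 7:-B, 8:-A, 9:-A, 10:+C, 11:+B, 12:-C, 13:-C, 14:-B
Rule 2 (two of three consecutive points beyond the same 2σ limit) is satisfied at point 9.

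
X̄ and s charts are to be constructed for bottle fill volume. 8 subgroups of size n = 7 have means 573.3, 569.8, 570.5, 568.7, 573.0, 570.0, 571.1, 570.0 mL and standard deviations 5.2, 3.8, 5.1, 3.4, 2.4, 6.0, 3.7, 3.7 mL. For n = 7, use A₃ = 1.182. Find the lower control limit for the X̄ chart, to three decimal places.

X̄̄ = (573.3 + 569.8 + 570.5 + 568.7 + 573.0 + 570.0 + 571.1 + 570.0) / 8 = 570.8000
s̄ = (5.2 + 3.8 + 5.1 + 3.4 + 2.4 + 6.0 + 3.7 + 3.7) / 8 = 4.1625
LCL = X̄̄ − A₃·s̄ = 570.8000 − 1.182 × 4.1625 = 565.8799

565.880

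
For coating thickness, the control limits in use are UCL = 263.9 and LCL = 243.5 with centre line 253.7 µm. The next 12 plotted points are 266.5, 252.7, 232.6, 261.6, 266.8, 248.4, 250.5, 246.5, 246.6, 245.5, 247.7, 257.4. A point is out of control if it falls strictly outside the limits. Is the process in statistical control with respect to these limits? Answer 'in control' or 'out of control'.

out of control

Compare each point to [243.5, 263.9]: sample 1 = 266.5 > UCL; sample 3 = 232.6 < LCL; sample 5 = 266.8 > UCL.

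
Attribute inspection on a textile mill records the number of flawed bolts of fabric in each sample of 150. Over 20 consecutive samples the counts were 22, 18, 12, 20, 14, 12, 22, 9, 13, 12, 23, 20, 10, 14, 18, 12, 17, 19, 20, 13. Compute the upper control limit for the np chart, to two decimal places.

p̄ = Σdᵢ / (k·n) = 320 / (20 × 150) = 0.10667
UCL = np̄ + 3·√(np̄(1−p̄)) = 16.0000 + 3 × √(16.0000×0.89333) = 16.0000 + 3 × 3.7807 = 27.3420

27.34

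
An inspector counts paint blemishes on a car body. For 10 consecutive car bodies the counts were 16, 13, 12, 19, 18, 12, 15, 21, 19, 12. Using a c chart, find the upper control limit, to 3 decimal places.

c̄ = (16 + 13 + 12 + 19 + 18 + 12 + 15 + 21 + 19 + 12) / 10 = 157 / 10 = 15.7000
UCL = c̄ + 3√c̄ = 15.7000 + 3 × √15.7000 = 15.7000 + 3 × 3.9623 = 27.5870

27.587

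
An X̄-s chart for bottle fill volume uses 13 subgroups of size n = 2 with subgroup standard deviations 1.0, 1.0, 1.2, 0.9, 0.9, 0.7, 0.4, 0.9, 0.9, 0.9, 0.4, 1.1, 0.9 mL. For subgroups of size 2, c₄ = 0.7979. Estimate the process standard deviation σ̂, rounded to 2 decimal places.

s̄ = (1.0 + 1.0 + 1.2 + 0.9 + 0.9 + 0.7 + 0.4 + 0.9 + 0.9 + 0.9 + 0.4 + 1.1 + 0.9) / 13 = 0.8615
σ̂ = s̄ / c₄ = 0.8615 / 0.7979 = 1.0798

1.08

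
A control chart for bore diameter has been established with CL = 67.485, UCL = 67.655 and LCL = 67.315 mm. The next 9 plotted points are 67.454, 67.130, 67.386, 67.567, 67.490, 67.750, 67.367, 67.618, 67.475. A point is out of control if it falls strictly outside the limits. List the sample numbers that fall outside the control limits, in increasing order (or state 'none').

Compare each point to [67.315, 67.655]: sample 2 = 67.130 < LCL; sample 6 = 67.750 > UCL.

2, 6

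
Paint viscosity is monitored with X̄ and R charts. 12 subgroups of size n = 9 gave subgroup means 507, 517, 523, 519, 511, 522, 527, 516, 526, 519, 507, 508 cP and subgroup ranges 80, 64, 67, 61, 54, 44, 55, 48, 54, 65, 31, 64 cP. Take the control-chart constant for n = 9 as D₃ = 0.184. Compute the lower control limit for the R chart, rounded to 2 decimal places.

10.53

R̄ = (80 + 64 + 67 + 61 + 54 + 44 + 55 + 48 + 54 + 65 + 31 + 64) / 12 = 687.0000 / 12 = 57.2500
LCL_R = D₃·R̄ = 0.184 × 57.2500 = 10.5340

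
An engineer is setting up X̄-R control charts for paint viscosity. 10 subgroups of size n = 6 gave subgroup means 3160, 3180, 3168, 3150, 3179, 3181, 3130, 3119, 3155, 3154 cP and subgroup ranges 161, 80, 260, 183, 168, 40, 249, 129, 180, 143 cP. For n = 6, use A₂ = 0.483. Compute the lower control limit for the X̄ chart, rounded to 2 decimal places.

X̄̄ = (3160 + 3180 + 3168 + 3150 + 3179 + 3181 + 3130 + 3119 + 3155 + 3154) / 10 = 31576.0000 / 10 = 3157.6000
R̄ = (161 + 80 + 260 + 183 + 168 + 40 + 249 + 129 + 180 + 143) / 10 = 1593.0000 / 10 = 159.3000
LCL = X̄̄ − A₂·R̄ = 3157.6000 − 0.483 × 159.3000 = 3080.6581

3080.66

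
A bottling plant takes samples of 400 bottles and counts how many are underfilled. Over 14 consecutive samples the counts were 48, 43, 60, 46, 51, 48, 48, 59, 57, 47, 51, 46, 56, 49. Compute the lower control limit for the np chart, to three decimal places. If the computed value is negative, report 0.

p̄ = Σdᵢ / (k·n) = 709 / (14 × 400) = 0.12661
LCL = np̄ − 3·√(np̄(1−p̄)) = 50.6429 − 3 × 6.6506 = 30.6909

30.691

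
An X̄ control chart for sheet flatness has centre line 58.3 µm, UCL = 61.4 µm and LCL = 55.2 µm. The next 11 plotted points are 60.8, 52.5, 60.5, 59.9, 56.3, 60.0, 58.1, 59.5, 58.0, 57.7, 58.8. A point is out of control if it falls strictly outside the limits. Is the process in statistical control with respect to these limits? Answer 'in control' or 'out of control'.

Compare each point to [55.2, 61.4]: sample 2 = 52.5 < LCL.

out of control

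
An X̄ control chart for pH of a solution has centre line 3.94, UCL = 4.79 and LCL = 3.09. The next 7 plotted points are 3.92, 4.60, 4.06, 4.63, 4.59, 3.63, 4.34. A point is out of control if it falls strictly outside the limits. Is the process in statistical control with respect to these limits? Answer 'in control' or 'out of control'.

All 7 points lie within [3.09, 4.79].

in control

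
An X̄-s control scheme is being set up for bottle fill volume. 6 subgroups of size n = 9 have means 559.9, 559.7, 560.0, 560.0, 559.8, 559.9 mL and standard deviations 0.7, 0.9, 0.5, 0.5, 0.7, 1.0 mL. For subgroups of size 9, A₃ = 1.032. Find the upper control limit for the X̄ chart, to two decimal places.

X̄̄ = (559.9 + 559.7 + 560.0 + 560.0 + 559.8 + 559.9) / 6 = 559.8833
s̄ = (0.7 + 0.9 + 0.5 + 0.5 + 0.7 + 1.0) / 6 = 0.7167
UCL = X̄̄ + A₃·s̄ = 559.8833 + 1.032 × 0.7167 = 560.6229

560.62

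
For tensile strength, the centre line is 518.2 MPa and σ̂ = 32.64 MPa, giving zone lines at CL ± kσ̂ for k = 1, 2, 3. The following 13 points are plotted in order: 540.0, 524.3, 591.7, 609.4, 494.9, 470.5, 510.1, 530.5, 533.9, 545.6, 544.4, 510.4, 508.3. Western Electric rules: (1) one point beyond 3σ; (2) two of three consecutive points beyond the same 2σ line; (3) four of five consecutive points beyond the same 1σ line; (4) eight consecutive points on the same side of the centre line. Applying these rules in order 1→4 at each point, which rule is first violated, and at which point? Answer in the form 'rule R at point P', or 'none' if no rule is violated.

rule 2 at point 4

Zone of each point (C = within 1σ̂, B = 1σ̂–2σ̂, A = 2σ̂–3σ̂, * = beyond 3σ̂; sign = side of CL): 1:+C, 2:+C, 3:+A, 4:+A, 5:-C, 6:-B, 7:-C, 8:+C, 9:+C, 10:+C, 11:+C, 12:-C, 13:-C
Rule 2 (two of three consecutive points beyond the same 2σ limit) is satisfied at point 4.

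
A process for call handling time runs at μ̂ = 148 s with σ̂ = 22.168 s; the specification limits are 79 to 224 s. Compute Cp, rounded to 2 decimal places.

1.09

Cp = (USL − LSL) / (6σ̂) = (224 − 79) / (6 × 22.168) = 145.0000 / 133.0080 = 1.0902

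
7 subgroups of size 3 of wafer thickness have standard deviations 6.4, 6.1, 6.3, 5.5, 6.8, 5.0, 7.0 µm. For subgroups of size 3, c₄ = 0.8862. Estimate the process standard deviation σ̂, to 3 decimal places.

6.948

s̄ = (6.4 + 6.1 + 6.3 + 5.5 + 6.8 + 5.0 + 7.0) / 7 = 6.1571
σ̂ = s̄ / c₄ = 6.1571 / 0.8862 = 6.9478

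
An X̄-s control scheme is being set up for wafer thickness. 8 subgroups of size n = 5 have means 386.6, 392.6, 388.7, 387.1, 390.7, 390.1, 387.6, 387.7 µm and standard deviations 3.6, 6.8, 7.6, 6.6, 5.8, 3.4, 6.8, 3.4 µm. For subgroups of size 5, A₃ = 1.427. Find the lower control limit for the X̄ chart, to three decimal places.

381.039

X̄̄ = (386.6 + 392.6 + 388.7 + 387.1 + 390.7 + 390.1 + 387.6 + 387.7) / 8 = 388.8875
s̄ = (3.6 + 6.8 + 7.6 + 6.6 + 5.8 + 3.4 + 6.8 + 3.4) / 8 = 5.5000
LCL = X̄̄ − A₃·s̄ = 388.8875 − 1.427 × 5.5000 = 381.0390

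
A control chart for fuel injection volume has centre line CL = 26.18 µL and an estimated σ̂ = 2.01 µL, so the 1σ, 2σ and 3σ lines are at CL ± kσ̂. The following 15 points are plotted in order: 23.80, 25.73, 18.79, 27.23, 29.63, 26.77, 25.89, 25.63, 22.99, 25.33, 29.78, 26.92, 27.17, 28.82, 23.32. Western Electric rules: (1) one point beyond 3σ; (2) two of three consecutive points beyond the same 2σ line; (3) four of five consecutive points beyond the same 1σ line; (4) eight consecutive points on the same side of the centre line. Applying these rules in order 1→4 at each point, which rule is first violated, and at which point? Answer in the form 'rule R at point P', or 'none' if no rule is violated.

Zone of each point (C = within 1σ̂, B = 1σ̂–2σ̂, A = 2σ̂–3σ̂, * = beyond 3σ̂; sign = side of CL): 1:-B, 2:-C, 3:-*, 4:+C, 5:+B, 6:+C, 7:-C, 8:-C, 9:-B, 10:-C, 11:+B, 12:+C, 13:+C, 14:+B, 15:-B
Rule 1 (one point beyond the 3σ limits) is satisfied at point 3.

rule 1 at point 3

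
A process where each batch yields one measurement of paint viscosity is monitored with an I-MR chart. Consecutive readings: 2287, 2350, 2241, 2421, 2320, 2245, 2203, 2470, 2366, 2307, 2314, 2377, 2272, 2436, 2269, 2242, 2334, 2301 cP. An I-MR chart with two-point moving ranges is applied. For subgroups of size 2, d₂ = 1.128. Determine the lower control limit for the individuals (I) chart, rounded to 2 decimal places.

2060.34

X̄ = (2287 + 2350 + 2241 + 2421 + 2320 + 2245 + 2203 + 2470 + 2366 + 2307 + 2314 + 2377 + 2272 + 2436 + 2269 + 2242 + 2334 + 2301) / 18 = 2319.7222
Moving ranges: 63, 109, 180, 101, 75, 42, 267, 104, 59, 7, 63, 105, 164, 167, 27, 92, 33; M̄R̄ = 1658.0000 / 17 = 97.5294
LCL = X̄ − 3·M̄R̄/d₂ = 2319.7222 − 3 × 97.5294 / 1.128 = 2060.3355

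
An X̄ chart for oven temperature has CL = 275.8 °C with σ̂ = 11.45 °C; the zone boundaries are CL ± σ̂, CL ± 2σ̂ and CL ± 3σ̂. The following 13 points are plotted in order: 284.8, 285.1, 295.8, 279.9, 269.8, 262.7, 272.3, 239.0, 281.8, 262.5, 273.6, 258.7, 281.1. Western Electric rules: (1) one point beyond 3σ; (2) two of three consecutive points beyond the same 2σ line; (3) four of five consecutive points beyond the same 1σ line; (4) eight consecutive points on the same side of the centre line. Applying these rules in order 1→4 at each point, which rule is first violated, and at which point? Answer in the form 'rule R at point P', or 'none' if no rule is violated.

Zone of each point (C = within 1σ̂, B = 1σ̂–2σ̂, A = 2σ̂–3σ̂, * = beyond 3σ̂; sign = side of CL): 1:+C, 2:+C, 3:+B, 4:+C, 5:-C, 6:-B, 7:-C, 8:-*, 9:+C, 10:-B, 11:-C, 12:-B, 13:+C
Rule 1 (one point beyond the 3σ limits) is satisfied at point 8.

rule 1 at point 8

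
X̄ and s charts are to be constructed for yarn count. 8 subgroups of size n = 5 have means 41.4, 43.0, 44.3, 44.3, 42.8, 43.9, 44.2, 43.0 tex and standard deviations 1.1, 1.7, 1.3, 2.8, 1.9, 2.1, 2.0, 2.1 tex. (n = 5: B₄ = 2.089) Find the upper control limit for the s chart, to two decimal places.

s̄ = (1.1 + 1.7 + 1.3 + 2.8 + 1.9 + 2.1 + 2.0 + 2.1) / 8 = 1.8750
UCL_s = B₄·s̄ = 2.089 × 1.8750 = 3.9169

3.92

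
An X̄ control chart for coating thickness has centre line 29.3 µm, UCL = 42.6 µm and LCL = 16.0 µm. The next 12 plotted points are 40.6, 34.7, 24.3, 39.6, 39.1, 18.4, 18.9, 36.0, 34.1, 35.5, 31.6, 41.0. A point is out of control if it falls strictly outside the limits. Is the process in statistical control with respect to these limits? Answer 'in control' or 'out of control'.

All 12 points lie within [16.0, 42.6].

in control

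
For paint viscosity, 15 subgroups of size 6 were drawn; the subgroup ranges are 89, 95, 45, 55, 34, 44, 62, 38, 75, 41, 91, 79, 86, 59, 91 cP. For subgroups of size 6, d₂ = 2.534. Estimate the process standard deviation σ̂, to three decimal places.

R̄ = (89 + 95 + 45 + 55 + 34 + 44 + 62 + 38 + 75 + 41 + 91 + 79 + 86 + 59 + 91) / 15 = 65.6000
σ̂ = R̄ / d₂ = 65.6000 / 2.534 = 25.8879

25.888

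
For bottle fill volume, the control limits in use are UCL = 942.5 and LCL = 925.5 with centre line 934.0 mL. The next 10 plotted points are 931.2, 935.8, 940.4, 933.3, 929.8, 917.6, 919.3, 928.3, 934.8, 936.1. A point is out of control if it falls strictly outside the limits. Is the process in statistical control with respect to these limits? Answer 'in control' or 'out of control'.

out of control

Compare each point to [925.5, 942.5]: sample 6 = 917.6 < LCL; sample 7 = 919.3 < LCL.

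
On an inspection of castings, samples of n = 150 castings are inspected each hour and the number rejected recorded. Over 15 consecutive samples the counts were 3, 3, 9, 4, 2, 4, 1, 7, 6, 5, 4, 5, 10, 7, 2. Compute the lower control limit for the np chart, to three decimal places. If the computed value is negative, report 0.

p̄ = Σdᵢ / (k·n) = 72 / (15 × 150) = 0.03200
LCL = np̄ − 3·√(np̄(1−p̄)) = 4.8000 − 3 × 2.1556 = -1.6667 → 0 (negative, so LCL = 0)

0.000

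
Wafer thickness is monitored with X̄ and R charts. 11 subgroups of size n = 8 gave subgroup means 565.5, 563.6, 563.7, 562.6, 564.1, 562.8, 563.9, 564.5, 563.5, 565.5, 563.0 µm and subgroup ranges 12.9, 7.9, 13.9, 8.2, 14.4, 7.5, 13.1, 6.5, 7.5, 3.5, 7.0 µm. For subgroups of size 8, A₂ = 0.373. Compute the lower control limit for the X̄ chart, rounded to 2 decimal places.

560.41

X̄̄ = (565.5 + 563.6 + 563.7 + 562.6 + 564.1 + 562.8 + 563.9 + 564.5 + 563.5 + 565.5 + 563.0) / 11 = 6202.7000 / 11 = 563.8818
R̄ = (12.9 + 7.9 + 13.9 + 8.2 + 14.4 + 7.5 + 13.1 + 6.5 + 7.5 + 3.5 + 7.0) / 11 = 102.4000 / 11 = 9.3091
LCL = X̄̄ − A₂·R̄ = 563.8818 − 0.373 × 9.3091 = 560.4095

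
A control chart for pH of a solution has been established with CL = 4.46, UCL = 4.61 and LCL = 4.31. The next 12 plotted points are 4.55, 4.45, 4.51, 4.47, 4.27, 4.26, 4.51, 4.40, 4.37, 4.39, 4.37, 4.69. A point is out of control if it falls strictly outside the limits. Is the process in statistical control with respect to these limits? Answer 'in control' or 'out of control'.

out of control

Compare each point to [4.31, 4.61]: sample 5 = 4.27 < LCL; sample 6 = 4.26 < LCL; sample 12 = 4.69 > UCL.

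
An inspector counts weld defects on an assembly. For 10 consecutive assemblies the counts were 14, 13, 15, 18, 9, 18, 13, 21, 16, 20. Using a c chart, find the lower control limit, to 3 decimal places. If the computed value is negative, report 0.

3.813

c̄ = (14 + 13 + 15 + 18 + 9 + 18 + 13 + 21 + 16 + 20) / 10 = 157 / 10 = 15.7000
LCL = c̄ − 3√c̄ = 15.7000 − 3 × 3.9623 = 3.8130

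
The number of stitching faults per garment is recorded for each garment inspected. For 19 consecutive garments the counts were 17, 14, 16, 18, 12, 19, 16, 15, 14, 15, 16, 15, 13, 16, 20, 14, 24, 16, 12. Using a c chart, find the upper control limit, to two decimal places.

c̄ = (17 + 14 + 16 + 18 + 12 + 19 + 16 + 15 + 14 + 15 + 16 + 15 + 13 + 16 + 20 + 14 + 24 + 16 + 12) / 19 = 302 / 19 = 15.8947
UCL = c̄ + 3√c̄ = 15.8947 + 3 × √15.8947 = 15.8947 + 3 × 3.9868 = 27.8552

27.86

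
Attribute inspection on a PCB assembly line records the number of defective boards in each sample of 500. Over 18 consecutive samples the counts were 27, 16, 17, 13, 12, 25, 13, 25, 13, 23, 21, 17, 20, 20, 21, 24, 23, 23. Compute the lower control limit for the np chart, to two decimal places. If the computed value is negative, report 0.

p̄ = Σdᵢ / (k·n) = 353 / (18 × 500) = 0.03922
LCL = np̄ − 3·√(np̄(1−p̄)) = 19.6111 − 3 × 4.3407 = 6.5889

6.59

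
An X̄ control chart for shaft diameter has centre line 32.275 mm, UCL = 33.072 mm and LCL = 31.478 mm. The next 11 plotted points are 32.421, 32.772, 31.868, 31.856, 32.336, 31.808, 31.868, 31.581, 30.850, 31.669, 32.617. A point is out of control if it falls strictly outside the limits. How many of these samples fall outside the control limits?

1

Compare each point to [31.478, 33.072]: sample 9 = 30.850 < LCL.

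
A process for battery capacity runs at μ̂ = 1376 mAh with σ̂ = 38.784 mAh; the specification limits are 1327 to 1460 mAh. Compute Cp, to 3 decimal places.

0.572

Cp = (USL − LSL) / (6σ̂) = (1460 − 1327) / (6 × 38.784) = 133.0000 / 232.7040 = 0.5715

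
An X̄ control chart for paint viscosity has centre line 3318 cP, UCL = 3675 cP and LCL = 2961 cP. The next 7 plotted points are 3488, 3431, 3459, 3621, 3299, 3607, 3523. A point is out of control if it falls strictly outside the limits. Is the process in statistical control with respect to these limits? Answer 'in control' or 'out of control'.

All 7 points lie within [2961, 3675].

in control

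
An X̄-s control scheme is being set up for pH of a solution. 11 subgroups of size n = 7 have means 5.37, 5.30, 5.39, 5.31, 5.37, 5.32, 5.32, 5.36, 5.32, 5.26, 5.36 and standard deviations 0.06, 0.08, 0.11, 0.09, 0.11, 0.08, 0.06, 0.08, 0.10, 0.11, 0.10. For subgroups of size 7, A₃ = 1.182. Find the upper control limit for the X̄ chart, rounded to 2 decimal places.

5.44

X̄̄ = (5.37 + 5.30 + 5.39 + 5.31 + 5.37 + 5.32 + 5.32 + 5.36 + 5.32 + 5.26 + 5.36) / 11 = 5.3345
s̄ = (0.06 + 0.08 + 0.11 + 0.09 + 0.11 + 0.08 + 0.06 + 0.08 + 0.10 + 0.11 + 0.10) / 11 = 0.0891
UCL = X̄̄ + A₃·s̄ = 5.3345 + 1.182 × 0.0891 = 5.4399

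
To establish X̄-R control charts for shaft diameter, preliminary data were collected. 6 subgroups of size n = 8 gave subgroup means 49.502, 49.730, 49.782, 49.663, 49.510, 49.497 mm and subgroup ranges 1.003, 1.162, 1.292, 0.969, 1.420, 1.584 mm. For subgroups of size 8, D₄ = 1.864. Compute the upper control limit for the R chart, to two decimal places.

2.31

R̄ = (1.003 + 1.162 + 1.292 + 0.969 + 1.420 + 1.584) / 6 = 7.4300 / 6 = 1.2383
UCL_R = D₄·R̄ = 1.864 × 1.2383 = 2.3083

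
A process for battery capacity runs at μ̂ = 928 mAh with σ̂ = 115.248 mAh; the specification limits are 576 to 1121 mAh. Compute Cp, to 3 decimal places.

Cp = (USL − LSL) / (6σ̂) = (1121 − 576) / (6 × 115.248) = 545.0000 / 691.4880 = 0.7882

0.788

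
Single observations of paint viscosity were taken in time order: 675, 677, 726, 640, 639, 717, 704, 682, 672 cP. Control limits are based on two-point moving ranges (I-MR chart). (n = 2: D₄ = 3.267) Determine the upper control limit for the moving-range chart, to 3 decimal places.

Moving ranges: 2, 49, 86, 1, 78, 13, 22, 10; M̄R̄ = 261.0000 / 8 = 32.6250
UCL_MR = D₄·M̄R̄ = 3.267 × 32.6250 = 106.5859

106.586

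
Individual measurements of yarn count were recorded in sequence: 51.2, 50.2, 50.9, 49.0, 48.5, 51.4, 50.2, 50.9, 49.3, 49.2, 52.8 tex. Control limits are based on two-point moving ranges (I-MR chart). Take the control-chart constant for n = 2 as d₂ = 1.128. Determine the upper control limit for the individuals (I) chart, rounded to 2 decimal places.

X̄ = (51.2 + 50.2 + 50.9 + 49.0 + 48.5 + 51.4 + 50.2 + 50.9 + 49.3 + 49.2 + 52.8) / 11 = 50.3273
Moving ranges: 1.0, 0.7, 1.9, 0.5, 2.9, 1.2, 0.7, 1.6, 0.1, 3.6; M̄R̄ = 14.2000 / 10 = 1.4200
UCL = X̄ + 3·M̄R̄/d₂ = 50.3273 + 3 × 1.4200 / 1.128 = 54.1039

54.10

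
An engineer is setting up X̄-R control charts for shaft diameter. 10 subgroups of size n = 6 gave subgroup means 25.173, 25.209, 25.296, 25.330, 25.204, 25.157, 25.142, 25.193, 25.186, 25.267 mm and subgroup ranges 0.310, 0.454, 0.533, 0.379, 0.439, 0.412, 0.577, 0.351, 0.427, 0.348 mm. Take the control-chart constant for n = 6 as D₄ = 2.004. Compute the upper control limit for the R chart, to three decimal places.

R̄ = (0.310 + 0.454 + 0.533 + 0.379 + 0.439 + 0.412 + 0.577 + 0.351 + 0.427 + 0.348) / 10 = 4.2300 / 10 = 0.4230
UCL_R = D₄·R̄ = 2.004 × 0.4230 = 0.8477

0.848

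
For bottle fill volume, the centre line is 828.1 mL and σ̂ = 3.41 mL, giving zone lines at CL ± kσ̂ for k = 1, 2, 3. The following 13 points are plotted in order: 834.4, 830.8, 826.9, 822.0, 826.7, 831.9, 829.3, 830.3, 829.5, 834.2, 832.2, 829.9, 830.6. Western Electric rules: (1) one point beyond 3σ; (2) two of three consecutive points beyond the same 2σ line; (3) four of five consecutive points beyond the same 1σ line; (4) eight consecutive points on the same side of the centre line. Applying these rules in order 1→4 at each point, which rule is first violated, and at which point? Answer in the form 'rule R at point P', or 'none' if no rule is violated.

Zone of each point (C = within 1σ̂, B = 1σ̂–2σ̂, A = 2σ̂–3σ̂, * = beyond 3σ̂; sign = side of CL): 1:+B, 2:+C, 3:-C, 4:-B, 5:-C, 6:+B, 7:+C, 8:+C, 9:+C, 10:+B, 11:+B, 12:+C, 13:+C
Rule 4 (eight consecutive points on the same side of the centre line) is satisfied at point 13.

rule 4 at point 13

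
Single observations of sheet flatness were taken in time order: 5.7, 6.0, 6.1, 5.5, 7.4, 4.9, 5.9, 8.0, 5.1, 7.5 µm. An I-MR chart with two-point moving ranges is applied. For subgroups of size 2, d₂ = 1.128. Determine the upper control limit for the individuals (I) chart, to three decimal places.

X̄ = (5.7 + 6.0 + 6.1 + 5.5 + 7.4 + 4.9 + 5.9 + 8.0 + 5.1 + 7.5) / 10 = 6.2100
Moving ranges: 0.3, 0.1, 0.6, 1.9, 2.5, 1.0, 2.1, 2.9, 2.4; M̄R̄ = 13.8000 / 9 = 1.5333
UCL = X̄ + 3·M̄R̄/d₂ = 6.2100 + 3 × 1.5333 / 1.128 = 10.2880

10.288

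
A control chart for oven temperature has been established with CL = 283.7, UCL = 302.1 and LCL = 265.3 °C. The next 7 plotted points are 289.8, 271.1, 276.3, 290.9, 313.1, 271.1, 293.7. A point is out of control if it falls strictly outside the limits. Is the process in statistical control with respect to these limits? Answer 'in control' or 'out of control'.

out of control

Compare each point to [265.3, 302.1]: sample 5 = 313.1 > UCL.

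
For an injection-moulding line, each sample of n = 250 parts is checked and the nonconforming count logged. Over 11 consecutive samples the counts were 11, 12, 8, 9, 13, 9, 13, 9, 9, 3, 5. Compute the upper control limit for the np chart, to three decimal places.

18.104

p̄ = Σdᵢ / (k·n) = 101 / (11 × 250) = 0.03673
UCL = np̄ + 3·√(np̄(1−p̄)) = 9.1818 + 3 × √(9.1818×0.96327) = 9.1818 + 3 × 2.9740 = 18.1038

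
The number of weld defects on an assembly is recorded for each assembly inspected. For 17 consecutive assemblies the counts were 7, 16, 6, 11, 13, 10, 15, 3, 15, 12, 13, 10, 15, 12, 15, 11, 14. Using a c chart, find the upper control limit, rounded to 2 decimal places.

c̄ = (7 + 16 + 6 + 11 + 13 + 10 + 15 + 3 + 15 + 12 + 13 + 10 + 15 + 12 + 15 + 11 + 14) / 17 = 198 / 17 = 11.6471
UCL = c̄ + 3√c̄ = 11.6471 + 3 × √11.6471 = 11.6471 + 3 × 3.4128 = 21.8854

21.89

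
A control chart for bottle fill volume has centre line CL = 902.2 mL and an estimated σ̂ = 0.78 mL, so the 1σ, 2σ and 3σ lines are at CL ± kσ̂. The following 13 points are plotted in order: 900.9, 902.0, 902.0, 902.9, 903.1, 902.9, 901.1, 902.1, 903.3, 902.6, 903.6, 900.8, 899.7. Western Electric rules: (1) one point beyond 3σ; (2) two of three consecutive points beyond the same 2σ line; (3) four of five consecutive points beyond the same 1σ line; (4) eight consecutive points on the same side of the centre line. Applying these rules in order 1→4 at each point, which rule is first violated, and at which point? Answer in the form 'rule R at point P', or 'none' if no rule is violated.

Zone of each point (C = within 1σ̂, B = 1σ̂–2σ̂, A = 2σ̂–3σ̂, * = beyond 3σ̂; sign = side of CL): 1:-B, 2:-C, 3:-C, 4:+C, 5:+B, 6:+C, 7:-B, 8:-C, 9:+B, 10:+C, 11:+B, 12:-B, 13:-*
Rule 1 (one point beyond the 3σ limits) is satisfied at point 13.

rule 1 at point 13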